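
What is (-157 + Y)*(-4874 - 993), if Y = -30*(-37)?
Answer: -5591251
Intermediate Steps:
Y = 1110
(-157 + Y)*(-4874 - 993) = (-157 + 1110)*(-4874 - 993) = 953*(-5867) = -5591251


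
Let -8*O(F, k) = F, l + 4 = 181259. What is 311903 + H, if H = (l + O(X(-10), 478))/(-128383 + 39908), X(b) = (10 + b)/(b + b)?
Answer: 5519087334/17695 ≈ 3.1190e+5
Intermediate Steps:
l = 181255 (l = -4 + 181259 = 181255)
X(b) = (10 + b)/(2*b) (X(b) = (10 + b)/((2*b)) = (10 + b)*(1/(2*b)) = (10 + b)/(2*b))
O(F, k) = -F/8
H = -36251/17695 (H = (181255 - (10 - 10)/(16*(-10)))/(-128383 + 39908) = (181255 - (-1)*0/(16*10))/(-88475) = (181255 - ⅛*0)*(-1/88475) = (181255 + 0)*(-1/88475) = 181255*(-1/88475) = -36251/17695 ≈ -2.0487)
311903 + H = 311903 - 36251/17695 = 5519087334/17695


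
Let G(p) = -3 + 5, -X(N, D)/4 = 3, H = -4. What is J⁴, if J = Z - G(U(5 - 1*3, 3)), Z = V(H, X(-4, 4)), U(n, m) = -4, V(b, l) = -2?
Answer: 256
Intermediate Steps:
X(N, D) = -12 (X(N, D) = -4*3 = -12)
Z = -2
G(p) = 2
J = -4 (J = -2 - 1*2 = -2 - 2 = -4)
J⁴ = (-4)⁴ = 256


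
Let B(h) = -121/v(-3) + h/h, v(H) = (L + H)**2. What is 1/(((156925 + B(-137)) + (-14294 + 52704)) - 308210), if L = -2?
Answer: -25/2821971 ≈ -8.8591e-6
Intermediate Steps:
v(H) = (-2 + H)**2
B(h) = -96/25 (B(h) = -121/(-2 - 3)**2 + h/h = -121/((-5)**2) + 1 = -121/25 + 1 = -96/25)
1/(((156925 + B(-137)) + (-14294 + 52704)) - 308210) = 1/(((156925 - 96/25) + (-14294 + 52704)) - 308210) = 1/((3923029/25 + 38410) - 308210) = 1/(4883279/25 - 308210) = 1/(-2821971/25) = -25/2821971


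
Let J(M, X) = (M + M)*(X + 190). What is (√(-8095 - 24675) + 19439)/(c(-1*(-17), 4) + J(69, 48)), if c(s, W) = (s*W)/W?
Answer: 19439/32861 + I*√32770/32861 ≈ 0.59155 + 0.0055088*I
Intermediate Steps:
c(s, W) = s (c(s, W) = (W*s)/W = s)
J(M, X) = 2*M*(190 + X) (J(M, X) = (2*M)*(190 + X) = 2*M*(190 + X))
(√(-8095 - 24675) + 19439)/(c(-1*(-17), 4) + J(69, 48)) = (√(-8095 - 24675) + 19439)/(-1*(-17) + 2*69*(190 + 48)) = (√(-32770) + 19439)/(17 + 2*69*238) = (I*√32770 + 19439)/(17 + 32844) = (19439 + I*√32770)/32861 = (19439 + I*√32770)*(1/32861) = 19439/32861 + I*√32770/32861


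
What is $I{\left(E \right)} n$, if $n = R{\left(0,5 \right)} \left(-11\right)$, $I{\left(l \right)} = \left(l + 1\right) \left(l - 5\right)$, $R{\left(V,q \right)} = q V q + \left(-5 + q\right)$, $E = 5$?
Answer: $0$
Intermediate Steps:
$R{\left(V,q \right)} = -5 + q + V q^{2}$ ($R{\left(V,q \right)} = V q q + \left(-5 + q\right) = V q^{2} + \left(-5 + q\right) = -5 + q + V q^{2}$)
$I{\left(l \right)} = \left(1 + l\right) \left(-5 + l\right)$
$n = 0$ ($n = \left(-5 + 5 + 0 \cdot 5^{2}\right) \left(-11\right) = \left(-5 + 5 + 0 \cdot 25\right) \left(-11\right) = \left(-5 + 5 + 0\right) \left(-11\right) = 0 \left(-11\right) = 0$)
$I{\left(E \right)} n = \left(-5 + 5^{2} - 20\right) 0 = \left(-5 + 25 - 20\right) 0 = 0 \cdot 0 = 0$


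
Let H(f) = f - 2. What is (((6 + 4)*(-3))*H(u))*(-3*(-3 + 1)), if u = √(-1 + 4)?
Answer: 360 - 180*√3 ≈ 48.231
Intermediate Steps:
u = √3 ≈ 1.7320
H(f) = -2 + f
(((6 + 4)*(-3))*H(u))*(-3*(-3 + 1)) = (((6 + 4)*(-3))*(-2 + √3))*(-3*(-3 + 1)) = ((10*(-3))*(-2 + √3))*(-3*(-2)) = -30*(-2 + √3)*6 = (60 - 30*√3)*6 = 360 - 180*√3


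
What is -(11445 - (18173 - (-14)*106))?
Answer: 8212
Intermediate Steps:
-(11445 - (18173 - (-14)*106)) = -(11445 - (18173 - 1*(-1484))) = -(11445 - (18173 + 1484)) = -(11445 - 1*19657) = -(11445 - 19657) = -1*(-8212) = 8212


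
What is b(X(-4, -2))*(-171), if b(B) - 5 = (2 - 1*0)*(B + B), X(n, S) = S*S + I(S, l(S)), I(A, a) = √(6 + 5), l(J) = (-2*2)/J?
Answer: -3591 - 684*√11 ≈ -5859.6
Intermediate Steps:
l(J) = -4/J
I(A, a) = √11
X(n, S) = √11 + S² (X(n, S) = S*S + √11 = S² + √11 = √11 + S²)
b(B) = 5 + 4*B (b(B) = 5 + (2 - 1*0)*(B + B) = 5 + (2 + 0)*(2*B) = 5 + 2*(2*B) = 5 + 4*B)
b(X(-4, -2))*(-171) = (5 + 4*(√11 + (-2)²))*(-171) = (5 + 4*(√11 + 4))*(-171) = (5 + 4*(4 + √11))*(-171) = (5 + (16 + 4*√11))*(-171) = (21 + 4*√11)*(-171) = -3591 - 684*√11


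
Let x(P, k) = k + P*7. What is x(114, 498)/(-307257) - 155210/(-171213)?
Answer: 15822488974/17535464247 ≈ 0.90231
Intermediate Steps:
x(P, k) = k + 7*P
x(114, 498)/(-307257) - 155210/(-171213) = (498 + 7*114)/(-307257) - 155210/(-171213) = (498 + 798)*(-1/307257) - 155210*(-1/171213) = 1296*(-1/307257) + 155210/171213 = -432/102419 + 155210/171213 = 15822488974/17535464247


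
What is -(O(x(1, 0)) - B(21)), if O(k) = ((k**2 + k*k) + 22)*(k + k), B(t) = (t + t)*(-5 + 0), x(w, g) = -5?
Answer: 510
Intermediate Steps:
B(t) = -10*t (B(t) = (2*t)*(-5) = -10*t)
O(k) = 2*k*(22 + 2*k**2) (O(k) = ((k**2 + k**2) + 22)*(2*k) = (2*k**2 + 22)*(2*k) = (22 + 2*k**2)*(2*k) = 2*k*(22 + 2*k**2))
-(O(x(1, 0)) - B(21)) = -(4*(-5)*(11 + (-5)**2) - (-10)*21) = -(4*(-5)*(11 + 25) - 1*(-210)) = -(4*(-5)*36 + 210) = -(-720 + 210) = -1*(-510) = 510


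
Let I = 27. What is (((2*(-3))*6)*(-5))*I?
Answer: 4860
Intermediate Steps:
(((2*(-3))*6)*(-5))*I = (((2*(-3))*6)*(-5))*27 = (-6*6*(-5))*27 = -36*(-5)*27 = 180*27 = 4860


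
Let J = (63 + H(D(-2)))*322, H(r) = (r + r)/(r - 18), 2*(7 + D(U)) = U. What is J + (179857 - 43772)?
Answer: 2035399/13 ≈ 1.5657e+5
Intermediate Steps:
D(U) = -7 + U/2
H(r) = 2*r/(-18 + r) (H(r) = (2*r)/(-18 + r) = 2*r/(-18 + r))
J = 266294/13 (J = (63 + 2*(-7 + (1/2)*(-2))/(-18 + (-7 + (1/2)*(-2))))*322 = (63 + 2*(-7 - 1)/(-18 + (-7 - 1)))*322 = (63 + 2*(-8)/(-18 - 8))*322 = (63 + 2*(-8)/(-26))*322 = (63 + 2*(-8)*(-1/26))*322 = (63 + 8/13)*322 = (827/13)*322 = 266294/13 ≈ 20484.)
J + (179857 - 43772) = 266294/13 + (179857 - 43772) = 266294/13 + 136085 = 2035399/13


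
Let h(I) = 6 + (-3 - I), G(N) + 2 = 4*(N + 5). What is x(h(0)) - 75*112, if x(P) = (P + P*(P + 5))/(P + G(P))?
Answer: -92391/11 ≈ -8399.2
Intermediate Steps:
G(N) = 18 + 4*N (G(N) = -2 + 4*(N + 5) = -2 + 4*(5 + N) = -2 + (20 + 4*N) = 18 + 4*N)
h(I) = 3 - I
x(P) = (P + P*(5 + P))/(18 + 5*P) (x(P) = (P + P*(P + 5))/(P + (18 + 4*P)) = (P + P*(5 + P))/(18 + 5*P))
x(h(0)) - 75*112 = (3 - 1*0)*(6 + (3 - 1*0))/(18 + 5*(3 - 1*0)) - 75*112 = (3 + 0)*(6 + (3 + 0))/(18 + 5*(3 + 0)) - 8400 = 3*(6 + 3)/(18 + 5*3) - 8400 = 3*9/(18 + 15) - 8400 = 3*9/33 - 8400 = 3*(1/33)*9 - 8400 = 9/11 - 8400 = -92391/11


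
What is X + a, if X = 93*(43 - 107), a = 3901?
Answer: -2051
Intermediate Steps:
X = -5952 (X = 93*(-64) = -5952)
X + a = -5952 + 3901 = -2051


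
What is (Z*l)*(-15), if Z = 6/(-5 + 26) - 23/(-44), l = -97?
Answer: 362295/308 ≈ 1176.3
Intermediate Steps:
Z = 249/308 (Z = 6/21 - 23*(-1/44) = 6*(1/21) + 23/44 = 2/7 + 23/44 = 249/308 ≈ 0.80844)
(Z*l)*(-15) = ((249/308)*(-97))*(-15) = -24153/308*(-15) = 362295/308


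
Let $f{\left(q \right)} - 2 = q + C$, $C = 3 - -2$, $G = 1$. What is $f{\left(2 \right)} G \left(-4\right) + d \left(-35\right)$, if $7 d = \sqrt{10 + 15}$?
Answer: $-61$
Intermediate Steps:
$d = \frac{5}{7}$ ($d = \frac{\sqrt{10 + 15}}{7} = \frac{\sqrt{25}}{7} = \frac{1}{7} \cdot 5 = \frac{5}{7} \approx 0.71429$)
$C = 5$ ($C = 3 + 2 = 5$)
$f{\left(q \right)} = 7 + q$ ($f{\left(q \right)} = 2 + \left(q + 5\right) = 2 + \left(5 + q\right) = 7 + q$)
$f{\left(2 \right)} G \left(-4\right) + d \left(-35\right) = \left(7 + 2\right) 1 \left(-4\right) + \frac{5}{7} \left(-35\right) = 9 \cdot 1 \left(-4\right) - 25 = 9 \left(-4\right) - 25 = -36 - 25 = -61$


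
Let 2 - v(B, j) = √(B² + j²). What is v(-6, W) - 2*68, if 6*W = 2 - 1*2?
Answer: -140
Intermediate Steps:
W = 0 (W = (2 - 1*2)/6 = (2 - 2)/6 = (⅙)*0 = 0)
v(B, j) = 2 - √(B² + j²)
v(-6, W) - 2*68 = (2 - √((-6)² + 0²)) - 2*68 = (2 - √(36 + 0)) - 136 = (2 - √36) - 136 = (2 - 1*6) - 136 = (2 - 6) - 136 = -4 - 136 = -140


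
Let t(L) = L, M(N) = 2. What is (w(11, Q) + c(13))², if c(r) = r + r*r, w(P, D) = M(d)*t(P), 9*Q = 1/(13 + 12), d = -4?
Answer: 41616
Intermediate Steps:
Q = 1/225 (Q = 1/(9*(13 + 12)) = (⅑)/25 = (⅑)*(1/25) = 1/225 ≈ 0.0044444)
w(P, D) = 2*P
c(r) = r + r²
(w(11, Q) + c(13))² = (2*11 + 13*(1 + 13))² = (22 + 13*14)² = (22 + 182)² = 204² = 41616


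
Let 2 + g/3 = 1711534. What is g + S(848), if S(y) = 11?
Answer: 5134607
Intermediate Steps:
g = 5134596 (g = -6 + 3*1711534 = -6 + 5134602 = 5134596)
g + S(848) = 5134596 + 11 = 5134607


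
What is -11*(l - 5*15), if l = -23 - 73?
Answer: 1881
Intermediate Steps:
l = -96
-11*(l - 5*15) = -11*(-96 - 5*15) = -11*(-96 - 75) = -11*(-171) = 1881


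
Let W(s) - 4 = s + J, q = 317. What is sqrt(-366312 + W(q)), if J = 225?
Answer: I*sqrt(365766) ≈ 604.79*I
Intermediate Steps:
W(s) = 229 + s (W(s) = 4 + (s + 225) = 4 + (225 + s) = 229 + s)
sqrt(-366312 + W(q)) = sqrt(-366312 + (229 + 317)) = sqrt(-366312 + 546) = sqrt(-365766) = I*sqrt(365766)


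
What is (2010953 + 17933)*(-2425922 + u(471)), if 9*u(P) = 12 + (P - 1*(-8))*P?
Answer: -4871057039758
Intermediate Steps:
u(P) = 4/3 + P*(8 + P)/9 (u(P) = (12 + (P - 1*(-8))*P)/9 = (12 + (P + 8)*P)/9 = (12 + (8 + P)*P)/9 = (12 + P*(8 + P))/9 = 4/3 + P*(8 + P)/9)
(2010953 + 17933)*(-2425922 + u(471)) = (2010953 + 17933)*(-2425922 + (4/3 + (1/9)*471**2 + (8/9)*471)) = 2028886*(-2425922 + (4/3 + (1/9)*221841 + 1256/3)) = 2028886*(-2425922 + (4/3 + 24649 + 1256/3)) = 2028886*(-2425922 + 25069) = 2028886*(-2400853) = -4871057039758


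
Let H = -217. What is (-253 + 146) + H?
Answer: -324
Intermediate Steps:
(-253 + 146) + H = (-253 + 146) - 217 = -107 - 217 = -324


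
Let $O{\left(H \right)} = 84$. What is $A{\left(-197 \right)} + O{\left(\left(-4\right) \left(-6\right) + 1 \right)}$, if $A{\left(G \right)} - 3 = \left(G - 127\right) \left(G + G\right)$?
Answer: $127743$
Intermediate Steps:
$A{\left(G \right)} = 3 + 2 G \left(-127 + G\right)$ ($A{\left(G \right)} = 3 + \left(G - 127\right) \left(G + G\right) = 3 + \left(-127 + G\right) 2 G = 3 + 2 G \left(-127 + G\right)$)
$A{\left(-197 \right)} + O{\left(\left(-4\right) \left(-6\right) + 1 \right)} = \left(3 - -50038 + 2 \left(-197\right)^{2}\right) + 84 = \left(3 + 50038 + 2 \cdot 38809\right) + 84 = \left(3 + 50038 + 77618\right) + 84 = 127659 + 84 = 127743$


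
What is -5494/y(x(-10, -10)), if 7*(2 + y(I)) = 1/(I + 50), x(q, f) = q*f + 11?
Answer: 6191738/2253 ≈ 2748.2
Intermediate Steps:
x(q, f) = 11 + f*q (x(q, f) = f*q + 11 = 11 + f*q)
y(I) = -2 + 1/(7*(50 + I)) (y(I) = -2 + 1/(7*(I + 50)) = -2 + 1/(7*(50 + I)))
-5494/y(x(-10, -10)) = -5494*7*(50 + (11 - 10*(-10)))/(-699 - 14*(11 - 10*(-10))) = -5494*7*(50 + (11 + 100))/(-699 - 14*(11 + 100)) = -5494*7*(50 + 111)/(-699 - 14*111) = -5494*1127/(-699 - 1554) = -5494/((1/7)*(1/161)*(-2253)) = -5494/(-2253/1127) = -5494*(-1127/2253) = 6191738/2253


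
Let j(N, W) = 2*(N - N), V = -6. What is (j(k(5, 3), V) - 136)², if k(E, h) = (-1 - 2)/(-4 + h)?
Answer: 18496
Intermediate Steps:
k(E, h) = -3/(-4 + h)
j(N, W) = 0 (j(N, W) = 2*0 = 0)
(j(k(5, 3), V) - 136)² = (0 - 136)² = (-136)² = 18496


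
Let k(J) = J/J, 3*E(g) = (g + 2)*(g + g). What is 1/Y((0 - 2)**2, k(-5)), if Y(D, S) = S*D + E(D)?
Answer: 1/20 ≈ 0.050000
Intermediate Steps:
E(g) = 2*g*(2 + g)/3 (E(g) = ((g + 2)*(g + g))/3 = ((2 + g)*(2*g))/3 = (2*g*(2 + g))/3 = 2*g*(2 + g)/3)
k(J) = 1
Y(D, S) = D*S + 2*D*(2 + D)/3 (Y(D, S) = S*D + 2*D*(2 + D)/3 = D*S + 2*D*(2 + D)/3)
1/Y((0 - 2)**2, k(-5)) = 1/((0 - 2)**2*(4 + 2*(0 - 2)**2 + 3*1)/3) = 1/((1/3)*(-2)**2*(4 + 2*(-2)**2 + 3)) = 1/((1/3)*4*(4 + 2*4 + 3)) = 1/((1/3)*4*(4 + 8 + 3)) = 1/((1/3)*4*15) = 1/20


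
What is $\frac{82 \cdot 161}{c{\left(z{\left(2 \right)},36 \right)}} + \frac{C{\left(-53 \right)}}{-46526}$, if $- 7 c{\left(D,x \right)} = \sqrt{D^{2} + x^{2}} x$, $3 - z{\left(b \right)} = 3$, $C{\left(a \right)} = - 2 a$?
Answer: $- \frac{1074947785}{15074424} \approx -71.309$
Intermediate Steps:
$C{\left(a \right)} = - 2 a$
$z{\left(b \right)} = 0$ ($z{\left(b \right)} = 3 - 3 = 0$)
$c{\left(D,x \right)} = - \frac{x \sqrt{D^{2} + x^{2}}}{7}$ ($c{\left(D,x \right)} = - \frac{\sqrt{D^{2} + x^{2}} x}{7} = - \frac{x \sqrt{D^{2} + x^{2}}}{7}$)
$\frac{82 \cdot 161}{c{\left(z{\left(2 \right)},36 \right)}} + \frac{C{\left(-53 \right)}}{-46526} = \frac{82 \cdot 161}{\left(- \frac{1}{7}\right) 36 \sqrt{0^{2} + 36^{2}}} + \frac{\left(-2\right) \left(-53\right)}{-46526} = \frac{13202}{\left(- \frac{1}{7}\right) 36 \sqrt{0 + 1296}} + 106 \left(- \frac{1}{46526}\right) = \frac{13202}{\left(- \frac{1}{7}\right) 36 \sqrt{1296}} - \frac{53}{23263} = \frac{13202}{\left(- \frac{1}{7}\right) 36 \cdot 36} - \frac{53}{23263} = \frac{13202}{- \frac{1296}{7}} - \frac{53}{23263} = 13202 \left(- \frac{7}{1296}\right) - \frac{53}{23263} = - \frac{46207}{648} - \frac{53}{23263} = - \frac{1074947785}{15074424}$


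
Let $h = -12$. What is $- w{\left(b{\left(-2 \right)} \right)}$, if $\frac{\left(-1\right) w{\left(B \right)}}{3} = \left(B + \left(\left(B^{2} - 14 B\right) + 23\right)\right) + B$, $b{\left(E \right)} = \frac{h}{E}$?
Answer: $-39$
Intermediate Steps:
$b{\left(E \right)} = - \frac{12}{E}$
$w{\left(B \right)} = -69 - 3 B^{2} + 36 B$ ($w{\left(B \right)} = - 3 \left(\left(B + \left(\left(B^{2} - 14 B\right) + 23\right)\right) + B\right) = - 3 \left(\left(B + \left(23 + B^{2} - 14 B\right)\right) + B\right) = - 3 \left(\left(23 + B^{2} - 13 B\right) + B\right) = - 3 \left(23 + B^{2} - 12 B\right) = -69 - 3 B^{2} + 36 B$)
$- w{\left(b{\left(-2 \right)} \right)} = - (-69 - 3 \left(- \frac{12}{-2}\right)^{2} + 36 \left(- \frac{12}{-2}\right)) = - (-69 - 3 \left(\left(-12\right) \left(- \frac{1}{2}\right)\right)^{2} + 36 \left(\left(-12\right) \left(- \frac{1}{2}\right)\right)) = - (-69 - 3 \cdot 6^{2} + 36 \cdot 6) = - (-69 - 108 + 216) = \left(-1\right) 39 = -39$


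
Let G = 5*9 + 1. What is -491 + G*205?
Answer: 8939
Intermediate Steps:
G = 46 (G = 45 + 1 = 46)
-491 + G*205 = -491 + 46*205 = -491 + 9430 = 8939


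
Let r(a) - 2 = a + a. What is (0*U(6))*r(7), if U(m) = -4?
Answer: 0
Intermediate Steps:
r(a) = 2 + 2*a (r(a) = 2 + (a + a) = 2 + 2*a)
(0*U(6))*r(7) = (0*(-4))*(2 + 2*7) = 0*(2 + 14) = 0*16 = 0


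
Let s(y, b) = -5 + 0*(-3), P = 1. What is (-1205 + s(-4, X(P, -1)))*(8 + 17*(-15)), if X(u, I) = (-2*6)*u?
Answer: 298870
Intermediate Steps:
X(u, I) = -12*u
s(y, b) = -5 (s(y, b) = -5 + 0 = -5)
(-1205 + s(-4, X(P, -1)))*(8 + 17*(-15)) = (-1205 - 5)*(8 + 17*(-15)) = -1210*(8 - 255) = -1210*(-247) = 298870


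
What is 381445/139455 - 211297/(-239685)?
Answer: 8059537864/2228351445 ≈ 3.6168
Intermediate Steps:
381445/139455 - 211297/(-239685) = 381445*(1/139455) - 211297*(-1/239685) = 76289/27891 + 211297/239685 = 8059537864/2228351445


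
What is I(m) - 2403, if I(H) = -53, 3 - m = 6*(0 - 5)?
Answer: -2456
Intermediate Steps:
m = 33 (m = 3 - 6*(0 - 5) = 3 - 6*(-5) = 3 - 1*(-30) = 3 + 30 = 33)
I(m) - 2403 = -53 - 2403 = -2456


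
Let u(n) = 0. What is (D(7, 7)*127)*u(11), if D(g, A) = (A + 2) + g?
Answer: 0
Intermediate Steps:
D(g, A) = 2 + A + g (D(g, A) = (2 + A) + g = 2 + A + g)
(D(7, 7)*127)*u(11) = ((2 + 7 + 7)*127)*0 = (16*127)*0 = 2032*0 = 0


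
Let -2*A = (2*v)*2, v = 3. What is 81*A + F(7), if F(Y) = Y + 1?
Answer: -478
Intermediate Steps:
F(Y) = 1 + Y
A = -6 (A = -2*3*2/2 = -3*2 = -½*12 = -6)
81*A + F(7) = 81*(-6) + (1 + 7) = -486 + 8 = -478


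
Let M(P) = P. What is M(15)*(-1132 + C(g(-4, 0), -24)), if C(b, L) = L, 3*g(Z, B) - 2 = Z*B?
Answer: -17340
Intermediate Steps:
g(Z, B) = ⅔ + B*Z/3 (g(Z, B) = ⅔ + (Z*B)/3 = ⅔ + (B*Z)/3 = ⅔ + B*Z/3)
M(15)*(-1132 + C(g(-4, 0), -24)) = 15*(-1132 - 24) = 15*(-1156) = -17340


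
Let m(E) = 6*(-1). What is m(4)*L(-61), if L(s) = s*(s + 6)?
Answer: -20130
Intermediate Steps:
m(E) = -6
L(s) = s*(6 + s)
m(4)*L(-61) = -(-366)*(6 - 61) = -(-366)*(-55) = -6*3355 = -20130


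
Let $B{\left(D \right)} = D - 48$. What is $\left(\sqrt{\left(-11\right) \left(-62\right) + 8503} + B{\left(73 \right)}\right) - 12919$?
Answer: $-12894 + \sqrt{9185} \approx -12798.0$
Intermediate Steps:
$B{\left(D \right)} = -48 + D$ ($B{\left(D \right)} = D - 48 = -48 + D$)
$\left(\sqrt{\left(-11\right) \left(-62\right) + 8503} + B{\left(73 \right)}\right) - 12919 = \left(\sqrt{\left(-11\right) \left(-62\right) + 8503} + \left(-48 + 73\right)\right) - 12919 = \left(\sqrt{682 + 8503} + 25\right) - 12919 = \left(\sqrt{9185} + 25\right) - 12919 = \left(25 + \sqrt{9185}\right) - 12919 = -12894 + \sqrt{9185}$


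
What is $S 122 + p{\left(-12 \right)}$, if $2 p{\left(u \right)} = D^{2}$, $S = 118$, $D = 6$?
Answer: $14414$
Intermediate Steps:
$p{\left(u \right)} = 18$ ($p{\left(u \right)} = \frac{6^{2}}{2} = \frac{1}{2} \cdot 36 = 18$)
$S 122 + p{\left(-12 \right)} = 118 \cdot 122 + 18 = 14396 + 18 = 14414$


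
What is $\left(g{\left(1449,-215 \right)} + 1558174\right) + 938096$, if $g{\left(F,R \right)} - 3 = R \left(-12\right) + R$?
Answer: $2498638$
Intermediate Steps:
$g{\left(F,R \right)} = 3 - 11 R$ ($g{\left(F,R \right)} = 3 + \left(R \left(-12\right) + R\right) = 3 + \left(- 12 R + R\right) = 3 - 11 R$)
$\left(g{\left(1449,-215 \right)} + 1558174\right) + 938096 = \left(\left(3 - -2365\right) + 1558174\right) + 938096 = \left(\left(3 + 2365\right) + 1558174\right) + 938096 = \left(2368 + 1558174\right) + 938096 = 1560542 + 938096 = 2498638$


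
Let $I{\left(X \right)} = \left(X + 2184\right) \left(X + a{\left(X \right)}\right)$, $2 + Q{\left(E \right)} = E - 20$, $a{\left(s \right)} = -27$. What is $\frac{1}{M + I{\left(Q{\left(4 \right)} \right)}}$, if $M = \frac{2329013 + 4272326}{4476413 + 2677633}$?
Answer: $- \frac{7154046}{697298262281} \approx -1.026 \cdot 10^{-5}$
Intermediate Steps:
$Q{\left(E \right)} = -22 + E$ ($Q{\left(E \right)} = -2 + \left(E - 20\right) = -2 + \left(-20 + E\right) = -22 + E$)
$I{\left(X \right)} = \left(-27 + X\right) \left(2184 + X\right)$ ($I{\left(X \right)} = \left(X + 2184\right) \left(X - 27\right) = \left(2184 + X\right) \left(-27 + X\right) = \left(-27 + X\right) \left(2184 + X\right)$)
$M = \frac{6601339}{7154046} \approx 0.92274$
$\frac{1}{M + I{\left(Q{\left(4 \right)} \right)}} = \frac{1}{\frac{6601339}{7154046} + \left(-58968 + \left(-22 + 4\right)^{2} + 2157 \left(-22 + 4\right)\right)} = \frac{1}{\frac{6601339}{7154046} + \left(-58968 + \left(-18\right)^{2} + 2157 \left(-18\right)\right)} = \frac{1}{\frac{6601339}{7154046} - 97470} = \frac{1}{- \frac{697298262281}{7154046}} = - \frac{7154046}{697298262281}$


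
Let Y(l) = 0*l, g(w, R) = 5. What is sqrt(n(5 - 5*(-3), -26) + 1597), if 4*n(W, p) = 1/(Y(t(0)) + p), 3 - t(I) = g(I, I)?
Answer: sqrt(4318262)/52 ≈ 39.962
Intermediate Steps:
t(I) = -2 (t(I) = 3 - 1*5 = 3 - 5 = -2)
Y(l) = 0
n(W, p) = 1/(4*p) (n(W, p) = 1/(4*(0 + p)) = 1/(4*p))
sqrt(n(5 - 5*(-3), -26) + 1597) = sqrt((1/4)/(-26) + 1597) = sqrt((1/4)*(-1/26) + 1597) = sqrt(-1/104 + 1597) = sqrt(166087/104) = sqrt(4318262)/52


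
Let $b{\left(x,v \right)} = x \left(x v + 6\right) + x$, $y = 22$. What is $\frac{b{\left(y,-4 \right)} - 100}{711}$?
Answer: $- \frac{1882}{711} \approx -2.647$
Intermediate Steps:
$b{\left(x,v \right)} = x + x \left(6 + v x\right)$ ($b{\left(x,v \right)} = x \left(v x + 6\right) + x = x \left(6 + v x\right) + x = x + x \left(6 + v x\right)$)
$\frac{b{\left(y,-4 \right)} - 100}{711} = \frac{22 \left(7 - 88\right) - 100}{711} = \left(22 \left(7 - 88\right) - 100\right) \frac{1}{711} = \left(22 \left(-81\right) - 100\right) \frac{1}{711} = \left(-1782 - 100\right) \frac{1}{711} = \left(-1882\right) \frac{1}{711} = - \frac{1882}{711}$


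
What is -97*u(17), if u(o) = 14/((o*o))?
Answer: -1358/289 ≈ -4.6990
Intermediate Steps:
u(o) = 14/o² (u(o) = 14/(o²) = 14/o²)
-97*u(17) = -1358/17² = -1358/289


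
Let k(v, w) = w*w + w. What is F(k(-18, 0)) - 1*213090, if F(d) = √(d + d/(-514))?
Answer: -213090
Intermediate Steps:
k(v, w) = w + w² (k(v, w) = w² + w = w + w²)
F(d) = 3*√29298*√d/514 (F(d) = √(d + d*(-1/514)) = √(d - d/514) = √(513*d/514) = 3*√29298*√d/514)
F(k(-18, 0)) - 1*213090 = 3*√29298*√(0*(1 + 0))/514 - 1*213090 = 3*√29298*√(0*1)/514 - 213090 = 3*√29298*√0/514 - 213090 = (3/514)*√29298*0 - 213090 = 0 - 213090 = -213090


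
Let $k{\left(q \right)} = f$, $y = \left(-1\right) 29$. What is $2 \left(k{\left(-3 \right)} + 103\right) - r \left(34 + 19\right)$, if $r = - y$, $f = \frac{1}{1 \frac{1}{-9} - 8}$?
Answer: $- \frac{97181}{73} \approx -1331.2$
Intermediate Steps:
$y = -29$
$f = - \frac{9}{73}$ ($f = \frac{1}{1 \left(- \frac{1}{9}\right) - 8} = \frac{1}{- \frac{1}{9} - 8} = \frac{1}{- \frac{73}{9}} = - \frac{9}{73} \approx -0.12329$)
$k{\left(q \right)} = - \frac{9}{73}$
$r = 29$ ($r = \left(-1\right) \left(-29\right) = 29$)
$2 \left(k{\left(-3 \right)} + 103\right) - r \left(34 + 19\right) = 2 \left(- \frac{9}{73} + 103\right) - 29 \left(34 + 19\right) = 2 \cdot \frac{7510}{73} - 29 \cdot 53 = \frac{15020}{73} - 1537 = - \frac{97181}{73}$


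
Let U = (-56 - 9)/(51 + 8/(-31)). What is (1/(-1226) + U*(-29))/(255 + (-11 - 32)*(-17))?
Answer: 5510749/146269156 ≈ 0.037675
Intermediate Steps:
U = -155/121 (U = -65/(51 + 8*(-1/31)) = -65/(51 - 8/31) = -65/1573/31 = -65*31/1573 = -155/121 ≈ -1.2810)
(1/(-1226) + U*(-29))/(255 + (-11 - 32)*(-17)) = (1/(-1226) - 155/121*(-29))/(255 + (-11 - 32)*(-17)) = (-1/1226 + 4495/121)/(255 - 43*(-17)) = 5510749/(148346*(255 + 731)) = (5510749/148346)/986 = (5510749/148346)*(1/986) = 5510749/146269156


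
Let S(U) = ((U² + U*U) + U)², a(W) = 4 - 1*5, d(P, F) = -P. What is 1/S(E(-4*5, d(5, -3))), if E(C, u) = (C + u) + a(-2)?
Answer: 1/1758276 ≈ 5.6874e-7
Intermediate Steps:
a(W) = -1 (a(W) = 4 - 5 = -1)
E(C, u) = -1 + C + u (E(C, u) = (C + u) - 1 = -1 + C + u)
S(U) = (U + 2*U²)² (S(U) = ((U² + U²) + U)² = (2*U² + U)² = (U + 2*U²)²)
1/S(E(-4*5, d(5, -3))) = 1/((-1 - 4*5 - 1*5)²*(1 + 2*(-1 - 4*5 - 1*5))²) = 1/((-1 - 20 - 5)²*(1 + 2*(-1 - 20 - 5))²) = 1/((-26)²*(1 + 2*(-26))²) = 1/(676*(1 - 52)²) = 1/(676*(-51)²) = 1/(676*2601) = 1/1758276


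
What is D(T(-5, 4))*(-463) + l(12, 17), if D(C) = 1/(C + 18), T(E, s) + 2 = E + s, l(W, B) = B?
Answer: -208/15 ≈ -13.867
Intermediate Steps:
T(E, s) = -2 + E + s (T(E, s) = -2 + (E + s) = -2 + E + s)
D(C) = 1/(18 + C)
D(T(-5, 4))*(-463) + l(12, 17) = -463/(18 + (-2 - 5 + 4)) + 17 = -463/(18 - 3) + 17 = -463/15 + 17 = -208/15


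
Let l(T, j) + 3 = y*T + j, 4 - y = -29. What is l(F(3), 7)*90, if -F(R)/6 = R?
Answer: -53100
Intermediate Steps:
y = 33 (y = 4 - 1*(-29) = 4 + 29 = 33)
F(R) = -6*R
l(T, j) = -3 + j + 33*T (l(T, j) = -3 + (33*T + j) = -3 + (j + 33*T) = -3 + j + 33*T)
l(F(3), 7)*90 = (-3 + 7 + 33*(-6*3))*90 = (-3 + 7 + 33*(-18))*90 = (-3 + 7 - 594)*90 = -590*90 = -53100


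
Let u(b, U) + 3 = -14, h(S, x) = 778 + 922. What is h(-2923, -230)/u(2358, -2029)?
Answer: -100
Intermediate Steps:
h(S, x) = 1700
u(b, U) = -17 (u(b, U) = -3 - 14 = -17)
h(-2923, -230)/u(2358, -2029) = 1700/(-17) = 1700*(-1/17) = -100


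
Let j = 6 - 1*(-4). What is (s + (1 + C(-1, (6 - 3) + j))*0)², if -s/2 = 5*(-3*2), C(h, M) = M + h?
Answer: 3600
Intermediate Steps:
j = 10 (j = 6 + 4 = 10)
s = 60 (s = -10*(-3*2) = -10*(-6) = -2*(-30) = 60)
(s + (1 + C(-1, (6 - 3) + j))*0)² = (60 + (1 + (((6 - 3) + 10) - 1))*0)² = (60 + (1 + ((3 + 10) - 1))*0)² = (60 + (1 + (13 - 1))*0)² = (60 + (1 + 12)*0)² = (60 + 13*0)² = (60 + 0)² = 60² = 3600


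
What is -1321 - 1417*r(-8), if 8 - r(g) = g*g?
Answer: 78031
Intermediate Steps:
r(g) = 8 - g² (r(g) = 8 - g*g = 8 - g²)
-1321 - 1417*r(-8) = -1321 - 1417*(8 - 1*(-8)²) = -1321 - 1417*(8 - 1*64) = -1321 - 1417*(8 - 64) = -1321 - 1417*(-56) = -1321 + 79352 = 78031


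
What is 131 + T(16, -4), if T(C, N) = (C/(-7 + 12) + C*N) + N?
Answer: 331/5 ≈ 66.200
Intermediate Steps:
T(C, N) = N + C/5 + C*N (T(C, N) = (C/5 + C*N) + N = N + C/5 + C*N)
131 + T(16, -4) = 131 + (-4 + (⅕)*16 + 16*(-4)) = 131 + (-4 + 16/5 - 64) = 131 - 324/5 = 331/5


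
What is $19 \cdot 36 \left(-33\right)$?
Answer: $-22572$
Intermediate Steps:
$19 \cdot 36 \left(-33\right) = 684 \left(-33\right) = -22572$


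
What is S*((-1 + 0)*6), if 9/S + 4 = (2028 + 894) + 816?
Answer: -27/1867 ≈ -0.014462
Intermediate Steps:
S = 9/3734 (S = 9/(-4 + ((2028 + 894) + 816)) = 9/(-4 + (2922 + 816)) = 9/(-4 + 3738) = 9/3734 ≈ 0.0024103)
S*((-1 + 0)*6) = 9*((-1 + 0)*6)/3734 = 9*(-1*6)/3734 = (9/3734)*(-6) = -27/1867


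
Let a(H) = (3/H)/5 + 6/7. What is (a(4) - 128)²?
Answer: 316092841/19600 ≈ 16127.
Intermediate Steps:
a(H) = 6/7 + 3/(5*H) (a(H) = (3/H)*(⅕) + 6*(⅐) = 3/(5*H) + 6/7 = 6/7 + 3/(5*H))
(a(4) - 128)² = ((3/35)*(7 + 10*4)/4 - 128)² = ((3/35)*(¼)*(7 + 40) - 128)² = ((3/35)*(¼)*47 - 128)² = (141/140 - 128)² = (-17779/140)² = 316092841/19600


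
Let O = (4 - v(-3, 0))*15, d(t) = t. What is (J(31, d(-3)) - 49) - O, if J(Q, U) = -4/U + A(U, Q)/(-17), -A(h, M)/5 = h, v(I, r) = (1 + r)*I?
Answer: -7831/51 ≈ -153.55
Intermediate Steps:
v(I, r) = I*(1 + r)
A(h, M) = -5*h
O = 105 (O = (4 - (-3)*(1 + 0))*15 = (4 - (-3))*15 = (4 - 1*(-3))*15 = (4 + 3)*15 = 7*15 = 105)
J(Q, U) = -4/U + 5*U/17 (J(Q, U) = -4/U - 5*U/(-17) = -4/U - 5*U*(-1/17) = -4/U + 5*U/17)
(J(31, d(-3)) - 49) - O = ((-4/(-3) + (5/17)*(-3)) - 49) - 1*105 = ((-4*(-1/3) - 15/17) - 49) - 105 = ((4/3 - 15/17) - 49) - 105 = (23/51 - 49) - 105 = -2476/51 - 105 = -7831/51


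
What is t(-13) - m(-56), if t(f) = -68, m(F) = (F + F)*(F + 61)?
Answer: 492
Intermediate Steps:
m(F) = 2*F*(61 + F) (m(F) = (2*F)*(61 + F) = 2*F*(61 + F))
t(-13) - m(-56) = -68 - 2*(-56)*(61 - 56) = -68 - 2*(-56)*5 = -68 - 1*(-560) = -68 + 560 = 492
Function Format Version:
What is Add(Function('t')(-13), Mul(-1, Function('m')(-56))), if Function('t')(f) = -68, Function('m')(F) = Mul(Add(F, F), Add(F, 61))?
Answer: 492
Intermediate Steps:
Function('m')(F) = Mul(2, F, Add(61, F)) (Function('m')(F) = Mul(Mul(2, F), Add(61, F)) = Mul(2, F, Add(61, F)))
Add(Function('t')(-13), Mul(-1, Function('m')(-56))) = Add(-68, Mul(-1, Mul(2, -56, Add(61, -56)))) = Add(-68, Mul(-1, Mul(2, -56, 5))) = Add(-68, Mul(-1, -560)) = Add(-68, 560) = 492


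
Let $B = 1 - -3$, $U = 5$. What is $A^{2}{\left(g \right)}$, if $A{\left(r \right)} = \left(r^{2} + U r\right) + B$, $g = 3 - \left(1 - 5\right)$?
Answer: $7744$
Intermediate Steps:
$g = 7$ ($g = 3 - \left(1 - 5\right) = 3 - -4 = 3 + 4 = 7$)
$B = 4$ ($B = 1 + 3 = 4$)
$A{\left(r \right)} = 4 + r^{2} + 5 r$ ($A{\left(r \right)} = \left(r^{2} + 5 r\right) + 4 = 4 + r^{2} + 5 r$)
$A^{2}{\left(g \right)} = \left(4 + 7^{2} + 5 \cdot 7\right)^{2} = \left(4 + 49 + 35\right)^{2} = 88^{2} = 7744$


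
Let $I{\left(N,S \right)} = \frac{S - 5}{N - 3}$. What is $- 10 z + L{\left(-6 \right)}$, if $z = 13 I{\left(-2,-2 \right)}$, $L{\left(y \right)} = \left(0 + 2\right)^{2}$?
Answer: $-178$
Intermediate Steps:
$I{\left(N,S \right)} = \frac{-5 + S}{-3 + N}$
$L{\left(y \right)} = 4$ ($L{\left(y \right)} = 2^{2} = 4$)
$z = \frac{91}{5}$ ($z = 13 \frac{-5 - 2}{-3 - 2} = 13 \frac{1}{-5} \left(-7\right) = 13 \left(\left(- \frac{1}{5}\right) \left(-7\right)\right) = 13 \cdot \frac{7}{5} = \frac{91}{5} \approx 18.2$)
$- 10 z + L{\left(-6 \right)} = \left(-10\right) \frac{91}{5} + 4 = -182 + 4 = -178$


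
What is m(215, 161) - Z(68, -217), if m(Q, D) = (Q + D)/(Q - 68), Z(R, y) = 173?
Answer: -25055/147 ≈ -170.44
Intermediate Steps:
m(Q, D) = (D + Q)/(-68 + Q)
m(215, 161) - Z(68, -217) = (161 + 215)/(-68 + 215) - 1*173 = 376/147 - 173 = -25055/147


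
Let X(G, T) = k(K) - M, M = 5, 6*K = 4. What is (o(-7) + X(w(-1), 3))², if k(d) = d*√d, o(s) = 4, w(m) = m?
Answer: 35/27 - 4*√6/9 ≈ 0.20763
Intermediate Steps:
K = ⅔ (K = (⅙)*4 = ⅔ ≈ 0.66667)
k(d) = d^(3/2)
X(G, T) = -5 + 2*√6/9 (X(G, T) = (⅔)^(3/2) - 1*5 = 2*√6/9 - 5 = -5 + 2*√6/9)
(o(-7) + X(w(-1), 3))² = (4 + (-5 + 2*√6/9))² = (-1 + 2*√6/9)²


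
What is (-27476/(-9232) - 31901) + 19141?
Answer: -29443211/2308 ≈ -12757.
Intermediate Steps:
(-27476/(-9232) - 31901) + 19141 = (-27476*(-1/9232) - 31901) + 19141 = (6869/2308 - 31901) + 19141 = -73620639/2308 + 19141 = -29443211/2308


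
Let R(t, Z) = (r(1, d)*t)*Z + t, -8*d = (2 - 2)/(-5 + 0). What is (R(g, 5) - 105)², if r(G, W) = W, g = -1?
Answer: 11236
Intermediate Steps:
d = 0 (d = -(2 - 2)/(8*(-5 + 0)) = -0/(-5) = -0*(-1)/5 = -⅛*0 = 0)
R(t, Z) = t (R(t, Z) = (0*t)*Z + t = 0*Z + t = 0 + t = t)
(R(g, 5) - 105)² = (-1 - 105)² = (-106)² = 11236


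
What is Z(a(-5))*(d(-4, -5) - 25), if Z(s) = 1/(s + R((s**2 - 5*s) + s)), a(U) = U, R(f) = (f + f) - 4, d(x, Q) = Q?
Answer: -10/27 ≈ -0.37037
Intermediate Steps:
R(f) = -4 + 2*f (R(f) = 2*f - 4 = -4 + 2*f)
Z(s) = 1/(-4 - 7*s + 2*s**2) (Z(s) = 1/(s + (-4 + 2*((s**2 - 5*s) + s))) = 1/(s + (-4 + 2*(s**2 - 4*s))) = 1/(s + (-4 + (-8*s + 2*s**2))) = 1/(s + (-4 - 8*s + 2*s**2)) = 1/(-4 - 7*s + 2*s**2))
Z(a(-5))*(d(-4, -5) - 25) = (-5 - 25)/(-4 - 5 + 2*(-5)*(-4 - 5)) = -30/(-4 - 5 + 2*(-5)*(-9)) = -30/(-4 - 5 + 90) = -30/81 = (1/81)*(-30) = -10/27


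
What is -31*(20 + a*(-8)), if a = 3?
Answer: 124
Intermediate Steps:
-31*(20 + a*(-8)) = -31*(20 + 3*(-8)) = -31*(20 - 24) = -31*(-4) = 124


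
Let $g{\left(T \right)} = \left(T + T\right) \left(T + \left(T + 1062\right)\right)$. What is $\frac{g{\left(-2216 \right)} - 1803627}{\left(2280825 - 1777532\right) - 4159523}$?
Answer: $- \frac{13132213}{3656230} \approx -3.5917$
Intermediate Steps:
$g{\left(T \right)} = 2 T \left(1062 + 2 T\right)$ ($g{\left(T \right)} = 2 T \left(T + \left(1062 + T\right)\right) = 2 T \left(1062 + 2 T\right)$)
$\frac{g{\left(-2216 \right)} - 1803627}{\left(2280825 - 1777532\right) - 4159523} = \frac{4 \left(-2216\right) \left(531 - 2216\right) - 1803627}{\left(2280825 - 1777532\right) - 4159523} = \frac{4 \left(-2216\right) \left(-1685\right) - 1803627}{503293 - 4159523} = \frac{14935840 - 1803627}{-3656230} = 13132213 \left(- \frac{1}{3656230}\right) = - \frac{13132213}{3656230}$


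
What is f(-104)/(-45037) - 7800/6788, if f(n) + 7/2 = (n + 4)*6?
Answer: -173596021/152855578 ≈ -1.1357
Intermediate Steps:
f(n) = 41/2 + 6*n (f(n) = -7/2 + (n + 4)*6 = -7/2 + (4 + n)*6 = -7/2 + (24 + 6*n) = 41/2 + 6*n)
f(-104)/(-45037) - 7800/6788 = (41/2 + 6*(-104))/(-45037) - 7800/6788 = (41/2 - 624)*(-1/45037) - 7800*1/6788 = -1207/2*(-1/45037) - 1950/1697 = 1207/90074 - 1950/1697 = -173596021/152855578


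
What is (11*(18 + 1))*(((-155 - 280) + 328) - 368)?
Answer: -99275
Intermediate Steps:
(11*(18 + 1))*(((-155 - 280) + 328) - 368) = (11*19)*((-435 + 328) - 368) = 209*(-107 - 368) = 209*(-475) = -99275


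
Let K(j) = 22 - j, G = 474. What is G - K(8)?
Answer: 460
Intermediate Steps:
G - K(8) = 474 - (22 - 1*8) = 474 - (22 - 8) = 474 - 1*14 = 474 - 14 = 460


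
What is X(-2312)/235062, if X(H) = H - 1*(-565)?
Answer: -1747/235062 ≈ -0.0074321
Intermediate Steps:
X(H) = 565 + H (X(H) = H + 565 = 565 + H)
X(-2312)/235062 = (565 - 2312)/235062 = -1747*1/235062 = -1747/235062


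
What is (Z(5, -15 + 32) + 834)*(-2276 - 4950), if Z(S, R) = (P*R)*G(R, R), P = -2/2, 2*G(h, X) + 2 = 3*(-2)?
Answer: -6517852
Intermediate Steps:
G(h, X) = -4 (G(h, X) = -1 + (3*(-2))/2 = -1 + (1/2)*(-6) = -1 - 3 = -4)
P = -1 (P = -2*1/2 = -1)
Z(S, R) = 4*R (Z(S, R) = -R*(-4) = 4*R)
(Z(5, -15 + 32) + 834)*(-2276 - 4950) = (4*(-15 + 32) + 834)*(-2276 - 4950) = (4*17 + 834)*(-7226) = (68 + 834)*(-7226) = 902*(-7226) = -6517852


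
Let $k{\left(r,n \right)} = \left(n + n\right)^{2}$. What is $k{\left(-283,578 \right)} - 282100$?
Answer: $1054236$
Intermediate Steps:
$k{\left(r,n \right)} = 4 n^{2}$ ($k{\left(r,n \right)} = \left(2 n\right)^{2} = 4 n^{2}$)
$k{\left(-283,578 \right)} - 282100 = 4 \cdot 578^{2} - 282100 = 4 \cdot 334084 - 282100 = 1336336 - 282100 = 1054236$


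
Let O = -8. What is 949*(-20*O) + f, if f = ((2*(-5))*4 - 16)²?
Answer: 154976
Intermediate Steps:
f = 3136 (f = (-10*4 - 16)² = (-40 - 16)² = (-56)² = 3136)
949*(-20*O) + f = 949*(-20*(-8)) + 3136 = 949*160 + 3136 = 151840 + 3136 = 154976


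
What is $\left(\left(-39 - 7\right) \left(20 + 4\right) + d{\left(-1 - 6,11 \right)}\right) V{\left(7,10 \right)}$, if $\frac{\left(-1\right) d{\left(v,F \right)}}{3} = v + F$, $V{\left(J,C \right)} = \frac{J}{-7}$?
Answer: $1116$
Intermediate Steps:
$V{\left(J,C \right)} = - \frac{J}{7}$ ($V{\left(J,C \right)} = J \left(- \frac{1}{7}\right) = - \frac{J}{7}$)
$d{\left(v,F \right)} = - 3 F - 3 v$ ($d{\left(v,F \right)} = - 3 \left(v + F\right) = - 3 \left(F + v\right) = - 3 F - 3 v$)
$\left(\left(-39 - 7\right) \left(20 + 4\right) + d{\left(-1 - 6,11 \right)}\right) V{\left(7,10 \right)} = \left(\left(-39 - 7\right) \left(20 + 4\right) - \left(33 + 3 \left(-1 - 6\right)\right)\right) \left(\left(- \frac{1}{7}\right) 7\right) = \left(\left(-46\right) 24 - \left(33 + 3 \left(-1 - 6\right)\right)\right) \left(-1\right) = \left(-1104 - 12\right) \left(-1\right) = \left(-1116\right) \left(-1\right) = 1116$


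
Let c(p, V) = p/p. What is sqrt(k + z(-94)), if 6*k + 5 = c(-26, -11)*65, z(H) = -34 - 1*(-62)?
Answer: sqrt(38) ≈ 6.1644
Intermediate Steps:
c(p, V) = 1
z(H) = 28 (z(H) = -34 + 62 = 28)
k = 10 (k = -5/6 + (1*65)/6 = -5/6 + (1/6)*65 = -5/6 + 65/6 = 10)
sqrt(k + z(-94)) = sqrt(10 + 28) = sqrt(38)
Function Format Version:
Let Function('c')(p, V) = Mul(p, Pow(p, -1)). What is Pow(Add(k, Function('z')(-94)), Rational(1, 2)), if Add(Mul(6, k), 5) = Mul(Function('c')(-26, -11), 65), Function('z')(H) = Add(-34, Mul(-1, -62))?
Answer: Pow(38, Rational(1, 2)) ≈ 6.1644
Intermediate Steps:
Function('c')(p, V) = 1
Function('z')(H) = 28 (Function('z')(H) = Add(-34, 62) = 28)
k = 10 (k = Add(Rational(-5, 6), Mul(Rational(1, 6), Mul(1, 65))) = Add(Rational(-5, 6), Mul(Rational(1, 6), 65)) = Add(Rational(-5, 6), Rational(65, 6)) = 10)
Pow(Add(k, Function('z')(-94)), Rational(1, 2)) = Pow(Add(10, 28), Rational(1, 2)) = Pow(38, Rational(1, 2))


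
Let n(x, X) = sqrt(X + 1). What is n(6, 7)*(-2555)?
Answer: -5110*sqrt(2) ≈ -7226.6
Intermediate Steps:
n(x, X) = sqrt(1 + X)
n(6, 7)*(-2555) = sqrt(1 + 7)*(-2555) = sqrt(8)*(-2555) = (2*sqrt(2))*(-2555) = -5110*sqrt(2)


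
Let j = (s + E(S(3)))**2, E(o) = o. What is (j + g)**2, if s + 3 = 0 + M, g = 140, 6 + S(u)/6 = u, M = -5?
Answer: 665856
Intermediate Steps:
S(u) = -36 + 6*u
s = -8 (s = -3 + (0 - 5) = -3 - 5 = -8)
j = 676 (j = (-8 + (-36 + 6*3))**2 = (-8 + (-36 + 18))**2 = (-8 - 18)**2 = (-26)**2 = 676)
(j + g)**2 = (676 + 140)**2 = 816**2 = 665856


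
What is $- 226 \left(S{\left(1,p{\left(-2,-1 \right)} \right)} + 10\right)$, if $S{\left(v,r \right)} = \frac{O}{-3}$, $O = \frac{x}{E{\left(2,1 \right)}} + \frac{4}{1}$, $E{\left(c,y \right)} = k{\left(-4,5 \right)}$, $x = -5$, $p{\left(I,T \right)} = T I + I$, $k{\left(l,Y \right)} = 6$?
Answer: $- \frac{18193}{9} \approx -2021.4$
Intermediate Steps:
$p{\left(I,T \right)} = I + I T$ ($p{\left(I,T \right)} = I T + I = I + I T$)
$E{\left(c,y \right)} = 6$
$O = \frac{19}{6}$ ($O = - \frac{5}{6} + \frac{4}{1} = \left(-5\right) \frac{1}{6} + 4 \cdot 1 = - \frac{5}{6} + 4 = \frac{19}{6} \approx 3.1667$)
$S{\left(v,r \right)} = - \frac{19}{18}$ ($S{\left(v,r \right)} = \frac{19}{6 \left(-3\right)} = \frac{19}{6} \left(- \frac{1}{3}\right) = - \frac{19}{18}$)
$- 226 \left(S{\left(1,p{\left(-2,-1 \right)} \right)} + 10\right) = - 226 \left(- \frac{19}{18} + 10\right) = \left(-226\right) \frac{161}{18} = - \frac{18193}{9}$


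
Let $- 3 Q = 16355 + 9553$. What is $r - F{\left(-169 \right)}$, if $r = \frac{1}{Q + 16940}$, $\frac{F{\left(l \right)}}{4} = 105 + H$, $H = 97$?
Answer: $- \frac{6709631}{8304} \approx -808.0$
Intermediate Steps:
$Q = -8636$ ($Q = - \frac{16355 + 9553}{3} = \left(- \frac{1}{3}\right) 25908 = -8636$)
$F{\left(l \right)} = 808$ ($F{\left(l \right)} = 4 \left(105 + 97\right) = 4 \cdot 202 = 808$)
$r = \frac{1}{8304}$ ($r = \frac{1}{-8636 + 16940} = \frac{1}{8304} \approx 0.00012042$)
$r - F{\left(-169 \right)} = \frac{1}{8304} - 808 = - \frac{6709631}{8304}$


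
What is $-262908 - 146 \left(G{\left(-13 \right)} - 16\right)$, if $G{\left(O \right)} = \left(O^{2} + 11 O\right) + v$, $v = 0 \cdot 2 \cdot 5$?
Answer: $-264368$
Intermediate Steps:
$v = 0$ ($v = 0 \cdot 5 = 0$)
$G{\left(O \right)} = O^{2} + 11 O$ ($G{\left(O \right)} = \left(O^{2} + 11 O\right) + 0 = O^{2} + 11 O$)
$-262908 - 146 \left(G{\left(-13 \right)} - 16\right) = -262908 - 146 \left(- 13 \left(11 - 13\right) - 16\right) = -262908 - 146 \left(\left(-13\right) \left(-2\right) - 16\right) = -262908 - 146 \left(26 - 16\right) = -262908 - 1460 = -264368$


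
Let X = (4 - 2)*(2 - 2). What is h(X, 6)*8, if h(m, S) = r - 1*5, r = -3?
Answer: -64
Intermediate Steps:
X = 0 (X = 2*0 = 0)
h(m, S) = -8 (h(m, S) = -3 - 1*5 = -3 - 5 = -8)
h(X, 6)*8 = -8*8 = -64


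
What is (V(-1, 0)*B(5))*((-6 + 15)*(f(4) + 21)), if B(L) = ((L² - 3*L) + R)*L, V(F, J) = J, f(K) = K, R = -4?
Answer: 0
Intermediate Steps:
B(L) = L*(-4 + L² - 3*L) (B(L) = ((L² - 3*L) - 4)*L = (-4 + L² - 3*L)*L = L*(-4 + L² - 3*L))
(V(-1, 0)*B(5))*((-6 + 15)*(f(4) + 21)) = (0*(5*(-4 + 5² - 3*5)))*((-6 + 15)*(4 + 21)) = (0*(5*(-4 + 25 - 15)))*(9*25) = (0*(5*6))*225 = (0*30)*225 = 0*225 = 0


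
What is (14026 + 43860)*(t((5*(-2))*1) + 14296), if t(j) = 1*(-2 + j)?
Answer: 826843624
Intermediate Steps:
t(j) = -2 + j
(14026 + 43860)*(t((5*(-2))*1) + 14296) = (14026 + 43860)*((-2 + (5*(-2))*1) + 14296) = 57886*((-2 - 10*1) + 14296) = 57886*((-2 - 10) + 14296) = 57886*(-12 + 14296) = 57886*14284 = 826843624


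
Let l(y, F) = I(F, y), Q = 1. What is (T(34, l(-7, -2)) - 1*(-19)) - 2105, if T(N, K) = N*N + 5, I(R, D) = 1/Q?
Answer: -925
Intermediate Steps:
I(R, D) = 1 (I(R, D) = 1/1 = 1)
l(y, F) = 1
T(N, K) = 5 + N**2 (T(N, K) = N**2 + 5 = 5 + N**2)
(T(34, l(-7, -2)) - 1*(-19)) - 2105 = ((5 + 34**2) - 1*(-19)) - 2105 = ((5 + 1156) + 19) - 2105 = (1161 + 19) - 2105 = 1180 - 2105 = -925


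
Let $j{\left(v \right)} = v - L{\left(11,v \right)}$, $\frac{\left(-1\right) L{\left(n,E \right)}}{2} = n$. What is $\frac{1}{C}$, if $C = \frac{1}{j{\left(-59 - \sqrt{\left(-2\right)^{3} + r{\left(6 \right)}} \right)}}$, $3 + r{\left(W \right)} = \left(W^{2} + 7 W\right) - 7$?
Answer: $-37 - 2 \sqrt{15} \approx -44.746$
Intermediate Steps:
$r{\left(W \right)} = -10 + W^{2} + 7 W$ ($r{\left(W \right)} = -3 - \left(7 - W^{2} - 7 W\right) = -3 + \left(-7 + W^{2} + 7 W\right) = -10 + W^{2} + 7 W$)
$L{\left(n,E \right)} = - 2 n$
$j{\left(v \right)} = 22 + v$ ($j{\left(v \right)} = v - \left(-2\right) 11 = v - -22 = v + 22 = 22 + v$)
$C = \frac{1}{-37 - 2 \sqrt{15}}$ ($C = \frac{1}{22 - \left(59 + \sqrt{\left(-2\right)^{3} + \left(-10 + 6^{2} + 7 \cdot 6\right)}\right)} = \frac{1}{22 - \left(59 + \sqrt{-8 + \left(-10 + 36 + 42\right)}\right)} = \frac{1}{22 - \left(59 + \sqrt{-8 + 68}\right)} = \frac{1}{22 - \left(59 + \sqrt{60}\right)} = \frac{1}{22 - \left(59 + 2 \sqrt{15}\right)} = \frac{1}{-37 - 2 \sqrt{15}} \approx -0.022348$)
$\frac{1}{C} = \frac{1}{- \frac{37}{1309} + \frac{2 \sqrt{15}}{1309}}$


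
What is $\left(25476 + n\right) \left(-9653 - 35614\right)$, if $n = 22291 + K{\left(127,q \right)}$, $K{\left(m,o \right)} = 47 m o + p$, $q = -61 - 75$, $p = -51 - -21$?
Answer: $34586115549$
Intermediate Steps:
$p = -30$ ($p = -51 + 21 = -30$)
$q = -136$ ($q = -61 - 75 = -136$)
$K{\left(m,o \right)} = -30 + 47 m o$ ($K{\left(m,o \right)} = 47 m o - 30 = -30 + 47 m o$)
$n = -789523$ ($n = 22291 + \left(-30 + 47 \cdot 127 \left(-136\right)\right) = 22291 - 811814 = -789523$)
$\left(25476 + n\right) \left(-9653 - 35614\right) = \left(25476 - 789523\right) \left(-9653 - 35614\right) = \left(-764047\right) \left(-45267\right) = 34586115549$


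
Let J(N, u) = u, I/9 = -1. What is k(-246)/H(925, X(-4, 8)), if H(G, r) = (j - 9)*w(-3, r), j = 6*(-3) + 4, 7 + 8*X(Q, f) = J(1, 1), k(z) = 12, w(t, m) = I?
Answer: 4/69 ≈ 0.057971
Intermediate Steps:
I = -9 (I = 9*(-1) = -9)
w(t, m) = -9
X(Q, f) = -¾ (X(Q, f) = -7/8 + (⅛)*1 = -7/8 + ⅛ = -¾)
j = -14 (j = -18 + 4 = -14)
H(G, r) = 207 (H(G, r) = (-14 - 9)*(-9) = -23*(-9) = 207)
k(-246)/H(925, X(-4, 8)) = 12/207 = 12*(1/207) = 4/69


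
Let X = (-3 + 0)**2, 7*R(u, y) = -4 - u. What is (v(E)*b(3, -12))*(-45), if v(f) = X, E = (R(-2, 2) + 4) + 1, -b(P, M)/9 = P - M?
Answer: 54675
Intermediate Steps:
b(P, M) = -9*P + 9*M (b(P, M) = -9*(P - M) = -9*P + 9*M)
R(u, y) = -4/7 - u/7 (R(u, y) = (-4 - u)/7 = -4/7 - u/7)
E = 33/7 (E = ((-4/7 - 1/7*(-2)) + 4) + 1 = ((-4/7 + 2/7) + 4) + 1 = (-2/7 + 4) + 1 = 26/7 + 1 = 33/7 ≈ 4.7143)
X = 9 (X = (-3)**2 = 9)
v(f) = 9
(v(E)*b(3, -12))*(-45) = (9*(-9*3 + 9*(-12)))*(-45) = (9*(-27 - 108))*(-45) = (9*(-135))*(-45) = -1215*(-45) = 54675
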